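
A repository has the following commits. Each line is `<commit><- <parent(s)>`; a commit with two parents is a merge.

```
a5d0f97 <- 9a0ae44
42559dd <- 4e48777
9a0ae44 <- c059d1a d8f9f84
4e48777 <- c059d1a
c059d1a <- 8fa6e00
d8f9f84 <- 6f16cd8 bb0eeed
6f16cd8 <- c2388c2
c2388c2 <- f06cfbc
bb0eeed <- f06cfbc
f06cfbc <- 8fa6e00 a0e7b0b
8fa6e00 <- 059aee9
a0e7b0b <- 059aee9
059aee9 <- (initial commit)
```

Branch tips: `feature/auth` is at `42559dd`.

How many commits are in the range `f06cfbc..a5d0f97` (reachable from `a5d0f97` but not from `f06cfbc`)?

7

Reachable from a5d0f97: {059aee9, 6f16cd8, 8fa6e00, 9a0ae44, a0e7b0b, a5d0f97, bb0eeed, c059d1a, c2388c2, d8f9f84, f06cfbc}.
Reachable from f06cfbc: {059aee9, 8fa6e00, a0e7b0b, f06cfbc}.
In a5d0f97's history but not f06cfbc's: {6f16cd8, 9a0ae44, a5d0f97, bb0eeed, c059d1a, c2388c2, d8f9f84} — 7 commits.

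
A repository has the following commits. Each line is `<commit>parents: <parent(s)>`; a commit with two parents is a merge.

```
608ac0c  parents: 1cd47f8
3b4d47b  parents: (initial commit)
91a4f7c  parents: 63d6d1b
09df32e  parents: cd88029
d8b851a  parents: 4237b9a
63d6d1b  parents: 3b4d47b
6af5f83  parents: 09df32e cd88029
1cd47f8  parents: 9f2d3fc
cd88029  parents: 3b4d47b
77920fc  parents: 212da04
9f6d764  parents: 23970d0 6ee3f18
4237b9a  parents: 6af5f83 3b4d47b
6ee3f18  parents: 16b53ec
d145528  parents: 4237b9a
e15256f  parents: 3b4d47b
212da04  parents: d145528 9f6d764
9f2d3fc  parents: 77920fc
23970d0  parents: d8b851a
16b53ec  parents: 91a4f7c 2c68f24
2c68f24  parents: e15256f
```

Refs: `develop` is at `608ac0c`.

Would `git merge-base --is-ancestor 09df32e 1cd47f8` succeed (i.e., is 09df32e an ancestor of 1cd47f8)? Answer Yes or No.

Yes

Ancestors of 1cd47f8 (commits reachable by following parents): {09df32e, 16b53ec, 1cd47f8, 212da04, 23970d0, 2c68f24, 3b4d47b, 4237b9a, 63d6d1b, 6af5f83, 6ee3f18, 77920fc, 91a4f7c, 9f2d3fc, 9f6d764, cd88029, d145528, d8b851a, e15256f}.
09df32e is in that set, so it is an ancestor of 1cd47f8.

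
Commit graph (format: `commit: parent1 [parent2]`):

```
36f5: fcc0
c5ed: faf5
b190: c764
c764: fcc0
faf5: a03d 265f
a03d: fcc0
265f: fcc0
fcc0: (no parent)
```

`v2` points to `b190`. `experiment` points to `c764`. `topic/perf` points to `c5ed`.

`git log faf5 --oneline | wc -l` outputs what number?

Walking parent pointers from faf5: reachable set = {265f, a03d, faf5, fcc0}.
That is 4 commits.

4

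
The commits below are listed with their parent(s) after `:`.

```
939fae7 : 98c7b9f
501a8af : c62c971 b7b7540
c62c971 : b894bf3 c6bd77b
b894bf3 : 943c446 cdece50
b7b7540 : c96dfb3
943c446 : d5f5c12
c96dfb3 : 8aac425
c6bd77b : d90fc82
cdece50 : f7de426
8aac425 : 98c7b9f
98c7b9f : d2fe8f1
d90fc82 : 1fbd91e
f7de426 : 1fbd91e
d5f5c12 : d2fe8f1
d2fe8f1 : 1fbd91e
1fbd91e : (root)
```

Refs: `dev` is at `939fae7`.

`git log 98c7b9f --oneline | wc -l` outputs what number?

3

Walking parent pointers from 98c7b9f: reachable set = {1fbd91e, 98c7b9f, d2fe8f1}.
That is 3 commits.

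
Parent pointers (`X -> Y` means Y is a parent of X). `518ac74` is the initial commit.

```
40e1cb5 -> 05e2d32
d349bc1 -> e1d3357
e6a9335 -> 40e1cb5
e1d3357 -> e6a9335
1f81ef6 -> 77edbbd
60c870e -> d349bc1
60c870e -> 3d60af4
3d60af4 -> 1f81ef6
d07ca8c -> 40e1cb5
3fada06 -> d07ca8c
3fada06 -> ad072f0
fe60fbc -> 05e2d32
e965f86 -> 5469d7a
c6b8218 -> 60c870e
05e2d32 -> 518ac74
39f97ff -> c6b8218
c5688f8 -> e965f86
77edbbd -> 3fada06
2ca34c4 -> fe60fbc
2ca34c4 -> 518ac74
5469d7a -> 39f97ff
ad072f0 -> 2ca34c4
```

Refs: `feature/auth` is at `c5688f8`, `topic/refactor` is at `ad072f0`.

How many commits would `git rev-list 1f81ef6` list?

10

Walking parent pointers from 1f81ef6: reachable set = {05e2d32, 1f81ef6, 2ca34c4, 3fada06, 40e1cb5, 518ac74, 77edbbd, ad072f0, d07ca8c, fe60fbc}.
That is 10 commits.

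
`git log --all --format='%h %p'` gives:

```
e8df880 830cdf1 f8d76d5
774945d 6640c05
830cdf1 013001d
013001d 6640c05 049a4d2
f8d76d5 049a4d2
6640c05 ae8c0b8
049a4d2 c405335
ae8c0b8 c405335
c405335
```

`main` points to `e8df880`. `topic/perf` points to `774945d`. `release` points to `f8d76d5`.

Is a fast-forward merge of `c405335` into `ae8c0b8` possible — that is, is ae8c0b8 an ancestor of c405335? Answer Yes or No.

No

A fast-forward from ae8c0b8 to c405335 is possible iff ae8c0b8 is an ancestor of c405335.
Ancestors of c405335: {c405335}.
ae8c0b8 is not among them, so fast-forward is not possible.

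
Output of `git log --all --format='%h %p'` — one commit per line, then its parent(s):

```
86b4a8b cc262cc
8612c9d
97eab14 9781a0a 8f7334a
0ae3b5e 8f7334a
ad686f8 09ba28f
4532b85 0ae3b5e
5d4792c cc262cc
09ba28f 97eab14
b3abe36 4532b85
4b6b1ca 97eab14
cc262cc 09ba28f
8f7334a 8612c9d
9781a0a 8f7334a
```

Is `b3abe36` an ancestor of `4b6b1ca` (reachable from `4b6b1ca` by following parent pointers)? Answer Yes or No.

No

Ancestors of 4b6b1ca: {4b6b1ca, 8612c9d, 8f7334a, 9781a0a, 97eab14}.
b3abe36 is not in that set, so it is not an ancestor of 4b6b1ca.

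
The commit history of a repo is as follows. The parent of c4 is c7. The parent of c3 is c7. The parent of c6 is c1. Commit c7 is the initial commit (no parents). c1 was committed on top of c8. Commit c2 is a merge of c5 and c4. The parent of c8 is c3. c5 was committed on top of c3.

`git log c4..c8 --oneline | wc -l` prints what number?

2

Reachable from c8: {c3, c7, c8}.
Reachable from c4: {c4, c7}.
In c8's history but not c4's: {c3, c8} — 2 commits.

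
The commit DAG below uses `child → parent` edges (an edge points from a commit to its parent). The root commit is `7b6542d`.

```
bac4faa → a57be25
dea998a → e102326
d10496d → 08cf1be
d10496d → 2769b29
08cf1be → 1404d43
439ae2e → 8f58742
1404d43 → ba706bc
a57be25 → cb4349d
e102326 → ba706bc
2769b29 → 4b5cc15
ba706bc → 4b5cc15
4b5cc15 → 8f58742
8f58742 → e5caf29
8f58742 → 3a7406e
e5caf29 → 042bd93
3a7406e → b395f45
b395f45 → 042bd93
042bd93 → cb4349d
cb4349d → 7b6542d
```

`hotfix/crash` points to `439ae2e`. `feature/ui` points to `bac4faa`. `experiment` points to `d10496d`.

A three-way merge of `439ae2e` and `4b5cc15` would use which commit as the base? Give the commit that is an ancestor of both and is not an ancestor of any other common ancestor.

Ancestors of 439ae2e: {042bd93, 3a7406e, 439ae2e, 7b6542d, 8f58742, b395f45, cb4349d, e5caf29}.
Ancestors of 4b5cc15: {042bd93, 3a7406e, 4b5cc15, 7b6542d, 8f58742, b395f45, cb4349d, e5caf29}.
Common ancestors: {042bd93, 3a7406e, 7b6542d, 8f58742, b395f45, cb4349d, e5caf29}.
Among these, 8f58742 is not an ancestor of any other common ancestor — it is the merge base.

8f58742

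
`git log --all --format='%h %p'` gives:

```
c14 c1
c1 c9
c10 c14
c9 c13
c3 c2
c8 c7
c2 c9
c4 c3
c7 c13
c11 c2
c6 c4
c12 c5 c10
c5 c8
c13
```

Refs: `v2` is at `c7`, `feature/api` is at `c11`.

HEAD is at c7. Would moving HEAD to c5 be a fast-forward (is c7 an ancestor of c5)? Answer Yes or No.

A fast-forward from c7 to c5 is possible iff c7 is an ancestor of c5.
Ancestors of c5: {c13, c5, c7, c8}.
c7 is among them, so fast-forward is possible.

Yes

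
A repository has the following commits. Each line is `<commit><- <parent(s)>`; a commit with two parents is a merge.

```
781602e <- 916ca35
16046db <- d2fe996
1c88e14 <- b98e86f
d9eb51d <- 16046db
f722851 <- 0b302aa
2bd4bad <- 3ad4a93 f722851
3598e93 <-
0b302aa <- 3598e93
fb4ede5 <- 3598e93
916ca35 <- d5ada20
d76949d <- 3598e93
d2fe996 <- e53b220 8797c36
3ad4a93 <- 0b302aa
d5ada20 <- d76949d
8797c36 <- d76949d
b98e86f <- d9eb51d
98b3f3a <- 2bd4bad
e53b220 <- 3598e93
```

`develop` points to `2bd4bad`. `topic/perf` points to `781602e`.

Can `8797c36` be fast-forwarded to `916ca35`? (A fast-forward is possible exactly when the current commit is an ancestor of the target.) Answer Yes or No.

A fast-forward from 8797c36 to 916ca35 is possible iff 8797c36 is an ancestor of 916ca35.
Ancestors of 916ca35: {3598e93, 916ca35, d5ada20, d76949d}.
8797c36 is not among them, so fast-forward is not possible.

No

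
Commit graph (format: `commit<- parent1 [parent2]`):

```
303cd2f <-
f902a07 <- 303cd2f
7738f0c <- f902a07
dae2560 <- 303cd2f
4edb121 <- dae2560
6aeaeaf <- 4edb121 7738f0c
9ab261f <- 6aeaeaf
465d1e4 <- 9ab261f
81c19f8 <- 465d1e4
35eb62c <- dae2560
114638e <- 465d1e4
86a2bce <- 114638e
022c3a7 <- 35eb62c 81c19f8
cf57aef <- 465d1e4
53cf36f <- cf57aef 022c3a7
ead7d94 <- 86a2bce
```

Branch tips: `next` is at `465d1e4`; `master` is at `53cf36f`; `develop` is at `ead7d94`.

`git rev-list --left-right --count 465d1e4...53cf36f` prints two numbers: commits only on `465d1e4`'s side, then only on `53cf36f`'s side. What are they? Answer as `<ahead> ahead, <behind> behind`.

Reachable from 465d1e4: {303cd2f, 465d1e4, 4edb121, 6aeaeaf, 7738f0c, 9ab261f, dae2560, f902a07}.
Reachable from 53cf36f: {022c3a7, 303cd2f, 35eb62c, 465d1e4, 4edb121, 53cf36f, 6aeaeaf, 7738f0c, 81c19f8, 9ab261f, cf57aef, dae2560, f902a07}.
Only in 465d1e4's history (ahead): {} — 0.
Only in 53cf36f's history (behind): {022c3a7, 35eb62c, 53cf36f, 81c19f8, cf57aef} — 5.

0 ahead, 5 behind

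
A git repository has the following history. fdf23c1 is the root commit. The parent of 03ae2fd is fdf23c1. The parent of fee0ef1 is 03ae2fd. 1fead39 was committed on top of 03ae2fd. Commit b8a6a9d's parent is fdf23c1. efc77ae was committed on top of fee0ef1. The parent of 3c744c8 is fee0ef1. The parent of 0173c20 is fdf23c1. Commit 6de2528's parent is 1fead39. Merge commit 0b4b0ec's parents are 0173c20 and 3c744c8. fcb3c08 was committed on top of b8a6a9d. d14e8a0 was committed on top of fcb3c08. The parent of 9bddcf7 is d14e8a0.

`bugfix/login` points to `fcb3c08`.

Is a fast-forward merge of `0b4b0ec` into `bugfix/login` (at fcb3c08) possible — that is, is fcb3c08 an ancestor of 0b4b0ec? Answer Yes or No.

No

A fast-forward from fcb3c08 to 0b4b0ec is possible iff fcb3c08 is an ancestor of 0b4b0ec.
Ancestors of 0b4b0ec: {0173c20, 03ae2fd, 0b4b0ec, 3c744c8, fdf23c1, fee0ef1}.
fcb3c08 is not among them, so fast-forward is not possible.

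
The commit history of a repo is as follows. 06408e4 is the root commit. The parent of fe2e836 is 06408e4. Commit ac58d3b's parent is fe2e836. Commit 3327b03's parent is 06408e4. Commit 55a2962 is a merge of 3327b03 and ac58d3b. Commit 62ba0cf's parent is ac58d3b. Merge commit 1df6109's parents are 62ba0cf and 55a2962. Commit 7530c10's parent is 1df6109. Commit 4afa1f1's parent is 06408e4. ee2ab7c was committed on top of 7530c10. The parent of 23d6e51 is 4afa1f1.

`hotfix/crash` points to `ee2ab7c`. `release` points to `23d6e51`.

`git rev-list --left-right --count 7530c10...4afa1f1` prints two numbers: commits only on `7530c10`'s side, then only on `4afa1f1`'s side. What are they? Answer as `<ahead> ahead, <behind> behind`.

7 ahead, 1 behind

Reachable from 7530c10: {06408e4, 1df6109, 3327b03, 55a2962, 62ba0cf, 7530c10, ac58d3b, fe2e836}.
Reachable from 4afa1f1: {06408e4, 4afa1f1}.
Only in 7530c10's history (ahead): {1df6109, 3327b03, 55a2962, 62ba0cf, 7530c10, ac58d3b, fe2e836} — 7.
Only in 4afa1f1's history (behind): {4afa1f1} — 1.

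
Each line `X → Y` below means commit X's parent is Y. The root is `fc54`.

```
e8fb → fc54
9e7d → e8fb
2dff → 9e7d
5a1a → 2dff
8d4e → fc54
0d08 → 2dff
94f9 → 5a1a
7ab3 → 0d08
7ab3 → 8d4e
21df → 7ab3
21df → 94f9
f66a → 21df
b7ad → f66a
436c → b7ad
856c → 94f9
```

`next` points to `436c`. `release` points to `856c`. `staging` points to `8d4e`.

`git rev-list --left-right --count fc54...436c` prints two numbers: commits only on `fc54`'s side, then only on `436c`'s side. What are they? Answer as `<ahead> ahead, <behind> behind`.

0 ahead, 12 behind

Reachable from fc54: {fc54}.
Reachable from 436c: {0d08, 21df, 2dff, 436c, 5a1a, 7ab3, 8d4e, 94f9, 9e7d, b7ad, e8fb, f66a, fc54}.
Only in fc54's history (ahead): {} — 0.
Only in 436c's history (behind): {0d08, 21df, 2dff, 436c, 5a1a, 7ab3, 8d4e, 94f9, 9e7d, b7ad, e8fb, f66a} — 12.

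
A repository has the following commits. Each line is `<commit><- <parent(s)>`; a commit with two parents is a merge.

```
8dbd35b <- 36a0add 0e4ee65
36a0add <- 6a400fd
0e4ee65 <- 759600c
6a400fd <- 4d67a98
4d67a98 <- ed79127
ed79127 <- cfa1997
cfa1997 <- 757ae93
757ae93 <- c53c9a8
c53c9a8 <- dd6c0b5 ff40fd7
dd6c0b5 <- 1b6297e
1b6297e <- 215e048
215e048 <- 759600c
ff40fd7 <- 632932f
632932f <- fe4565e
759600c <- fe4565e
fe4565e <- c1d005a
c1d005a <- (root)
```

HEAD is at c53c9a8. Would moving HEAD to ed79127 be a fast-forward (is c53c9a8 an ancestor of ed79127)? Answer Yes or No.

A fast-forward from c53c9a8 to ed79127 is possible iff c53c9a8 is an ancestor of ed79127.
Ancestors of ed79127: {1b6297e, 215e048, 632932f, 757ae93, 759600c, c1d005a, c53c9a8, cfa1997, dd6c0b5, ed79127, fe4565e, ff40fd7}.
c53c9a8 is among them, so fast-forward is possible.

Yes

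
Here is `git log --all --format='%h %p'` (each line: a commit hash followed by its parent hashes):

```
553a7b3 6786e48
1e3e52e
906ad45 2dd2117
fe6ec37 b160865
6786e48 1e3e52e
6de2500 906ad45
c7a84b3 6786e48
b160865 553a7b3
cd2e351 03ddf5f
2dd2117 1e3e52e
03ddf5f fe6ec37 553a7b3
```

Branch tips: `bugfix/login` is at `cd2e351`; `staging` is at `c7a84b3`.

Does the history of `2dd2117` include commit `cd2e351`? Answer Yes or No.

Ancestors of 2dd2117: {1e3e52e, 2dd2117}.
cd2e351 is not in that set, so it is not an ancestor of 2dd2117.

No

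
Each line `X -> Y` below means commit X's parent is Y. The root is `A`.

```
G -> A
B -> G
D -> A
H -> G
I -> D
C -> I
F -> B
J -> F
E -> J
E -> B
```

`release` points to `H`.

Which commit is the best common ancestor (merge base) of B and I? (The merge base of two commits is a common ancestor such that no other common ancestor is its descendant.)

A

Ancestors of B: {A, B, G}.
Ancestors of I: {A, D, I}.
Common ancestors: {A}.
The only common ancestor is A, so it is the merge base.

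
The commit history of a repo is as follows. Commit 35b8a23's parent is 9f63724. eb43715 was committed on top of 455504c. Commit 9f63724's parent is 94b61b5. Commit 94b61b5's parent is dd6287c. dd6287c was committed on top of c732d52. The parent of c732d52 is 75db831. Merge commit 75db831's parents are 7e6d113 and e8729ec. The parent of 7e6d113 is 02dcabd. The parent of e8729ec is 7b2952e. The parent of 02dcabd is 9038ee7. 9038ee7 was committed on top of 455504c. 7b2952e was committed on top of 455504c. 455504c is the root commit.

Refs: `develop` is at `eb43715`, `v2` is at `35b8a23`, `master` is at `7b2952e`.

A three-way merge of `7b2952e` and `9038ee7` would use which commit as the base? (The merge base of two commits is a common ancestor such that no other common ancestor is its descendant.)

Ancestors of 7b2952e: {455504c, 7b2952e}.
Ancestors of 9038ee7: {455504c, 9038ee7}.
Common ancestors: {455504c}.
The only common ancestor is 455504c, so it is the merge base.

455504c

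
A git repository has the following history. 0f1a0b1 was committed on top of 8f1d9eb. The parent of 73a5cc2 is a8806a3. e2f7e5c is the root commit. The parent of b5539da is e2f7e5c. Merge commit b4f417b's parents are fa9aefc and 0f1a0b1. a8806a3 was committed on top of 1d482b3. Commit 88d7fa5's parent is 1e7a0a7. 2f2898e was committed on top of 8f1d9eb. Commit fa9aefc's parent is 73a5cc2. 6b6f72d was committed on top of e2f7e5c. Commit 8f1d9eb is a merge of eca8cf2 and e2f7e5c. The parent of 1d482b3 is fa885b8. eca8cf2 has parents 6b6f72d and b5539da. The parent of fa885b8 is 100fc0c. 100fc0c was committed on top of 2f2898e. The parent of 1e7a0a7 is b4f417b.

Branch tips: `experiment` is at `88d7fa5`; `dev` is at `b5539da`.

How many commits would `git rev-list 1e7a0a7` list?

Walking parent pointers from 1e7a0a7: reachable set = {0f1a0b1, 100fc0c, 1d482b3, 1e7a0a7, 2f2898e, 6b6f72d, 73a5cc2, 8f1d9eb, a8806a3, b4f417b, b5539da, e2f7e5c, eca8cf2, fa885b8, fa9aefc}.
That is 15 commits.

15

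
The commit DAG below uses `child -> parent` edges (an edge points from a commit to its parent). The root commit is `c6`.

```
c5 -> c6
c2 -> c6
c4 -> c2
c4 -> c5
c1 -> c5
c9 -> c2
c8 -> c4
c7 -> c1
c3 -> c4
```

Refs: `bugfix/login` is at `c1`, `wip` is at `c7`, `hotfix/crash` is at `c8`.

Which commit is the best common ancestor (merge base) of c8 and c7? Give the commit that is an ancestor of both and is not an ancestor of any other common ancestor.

Ancestors of c8: {c2, c4, c5, c6, c8}.
Ancestors of c7: {c1, c5, c6, c7}.
Common ancestors: {c5, c6}.
Among these, c5 is not an ancestor of any other common ancestor — it is the merge base.

c5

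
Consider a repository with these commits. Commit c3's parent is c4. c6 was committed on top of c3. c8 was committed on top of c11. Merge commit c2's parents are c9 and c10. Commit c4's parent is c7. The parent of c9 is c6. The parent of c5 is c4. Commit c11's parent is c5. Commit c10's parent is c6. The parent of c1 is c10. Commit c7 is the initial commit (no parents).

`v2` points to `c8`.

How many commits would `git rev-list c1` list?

Walking parent pointers from c1: reachable set = {c1, c10, c3, c4, c6, c7}.
That is 6 commits.

6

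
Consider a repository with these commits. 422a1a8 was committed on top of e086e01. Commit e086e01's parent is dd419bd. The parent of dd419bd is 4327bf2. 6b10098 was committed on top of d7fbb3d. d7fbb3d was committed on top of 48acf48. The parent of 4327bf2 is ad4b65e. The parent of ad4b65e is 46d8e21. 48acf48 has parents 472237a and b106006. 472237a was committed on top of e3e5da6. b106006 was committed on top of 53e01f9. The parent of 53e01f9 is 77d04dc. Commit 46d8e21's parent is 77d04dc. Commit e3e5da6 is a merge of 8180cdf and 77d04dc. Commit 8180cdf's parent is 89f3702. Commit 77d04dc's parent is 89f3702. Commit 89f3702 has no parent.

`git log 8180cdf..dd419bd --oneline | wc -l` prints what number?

5

Reachable from dd419bd: {4327bf2, 46d8e21, 77d04dc, 89f3702, ad4b65e, dd419bd}.
Reachable from 8180cdf: {8180cdf, 89f3702}.
In dd419bd's history but not 8180cdf's: {4327bf2, 46d8e21, 77d04dc, ad4b65e, dd419bd} — 5 commits.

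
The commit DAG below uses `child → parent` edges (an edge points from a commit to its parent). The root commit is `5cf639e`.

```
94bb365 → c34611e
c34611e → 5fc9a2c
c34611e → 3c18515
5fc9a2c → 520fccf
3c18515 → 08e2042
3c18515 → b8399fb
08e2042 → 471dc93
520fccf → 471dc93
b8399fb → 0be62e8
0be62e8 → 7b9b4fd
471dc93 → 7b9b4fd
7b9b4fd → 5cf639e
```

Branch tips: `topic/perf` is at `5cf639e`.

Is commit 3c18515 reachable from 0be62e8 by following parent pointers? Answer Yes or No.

No

Ancestors of 0be62e8: {0be62e8, 5cf639e, 7b9b4fd}.
3c18515 is not in that set, so it is not an ancestor of 0be62e8.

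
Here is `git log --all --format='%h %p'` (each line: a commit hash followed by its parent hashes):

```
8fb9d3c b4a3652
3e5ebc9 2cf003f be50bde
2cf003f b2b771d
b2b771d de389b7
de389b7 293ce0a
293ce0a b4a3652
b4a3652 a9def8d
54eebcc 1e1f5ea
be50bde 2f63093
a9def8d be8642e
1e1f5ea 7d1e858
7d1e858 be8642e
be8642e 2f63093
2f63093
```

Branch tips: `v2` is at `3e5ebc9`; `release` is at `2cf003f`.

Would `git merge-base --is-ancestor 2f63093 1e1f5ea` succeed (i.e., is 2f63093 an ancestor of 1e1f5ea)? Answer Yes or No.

Yes

Ancestors of 1e1f5ea (commits reachable by following parents): {1e1f5ea, 2f63093, 7d1e858, be8642e}.
2f63093 is in that set, so it is an ancestor of 1e1f5ea.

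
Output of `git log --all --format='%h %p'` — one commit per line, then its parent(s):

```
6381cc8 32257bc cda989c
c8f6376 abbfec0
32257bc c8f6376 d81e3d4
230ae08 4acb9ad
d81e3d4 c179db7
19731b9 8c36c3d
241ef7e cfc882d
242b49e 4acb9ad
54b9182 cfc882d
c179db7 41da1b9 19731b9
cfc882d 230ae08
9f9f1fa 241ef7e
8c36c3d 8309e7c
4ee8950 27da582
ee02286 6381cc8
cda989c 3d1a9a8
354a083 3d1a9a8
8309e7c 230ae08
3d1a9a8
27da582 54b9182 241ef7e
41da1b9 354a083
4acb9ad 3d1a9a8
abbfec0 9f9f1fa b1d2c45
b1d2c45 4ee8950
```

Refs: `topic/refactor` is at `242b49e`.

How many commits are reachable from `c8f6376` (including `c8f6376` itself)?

12

Walking parent pointers from c8f6376: reachable set = {230ae08, 241ef7e, 27da582, 3d1a9a8, 4acb9ad, 4ee8950, 54b9182, 9f9f1fa, abbfec0, b1d2c45, c8f6376, cfc882d}.
That is 12 commits.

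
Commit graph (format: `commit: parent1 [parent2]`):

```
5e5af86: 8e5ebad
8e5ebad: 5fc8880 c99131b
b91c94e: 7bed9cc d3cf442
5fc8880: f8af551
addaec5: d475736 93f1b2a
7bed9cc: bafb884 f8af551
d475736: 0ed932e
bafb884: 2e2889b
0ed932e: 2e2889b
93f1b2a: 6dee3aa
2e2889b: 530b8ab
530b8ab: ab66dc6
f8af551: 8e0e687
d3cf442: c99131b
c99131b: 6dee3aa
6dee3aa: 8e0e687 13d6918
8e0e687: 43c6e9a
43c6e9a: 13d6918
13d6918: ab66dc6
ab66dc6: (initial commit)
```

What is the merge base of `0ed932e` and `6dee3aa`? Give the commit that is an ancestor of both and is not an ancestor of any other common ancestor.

Ancestors of 0ed932e: {0ed932e, 2e2889b, 530b8ab, ab66dc6}.
Ancestors of 6dee3aa: {13d6918, 43c6e9a, 6dee3aa, 8e0e687, ab66dc6}.
Common ancestors: {ab66dc6}.
The only common ancestor is ab66dc6, so it is the merge base.

ab66dc6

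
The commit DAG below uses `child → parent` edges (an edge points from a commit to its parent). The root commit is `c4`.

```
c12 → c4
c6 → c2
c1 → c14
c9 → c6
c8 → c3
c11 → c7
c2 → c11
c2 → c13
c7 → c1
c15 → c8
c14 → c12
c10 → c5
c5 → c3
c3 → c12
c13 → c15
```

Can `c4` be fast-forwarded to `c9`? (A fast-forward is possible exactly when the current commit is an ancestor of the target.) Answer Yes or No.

A fast-forward from c4 to c9 is possible iff c4 is an ancestor of c9.
Ancestors of c9: {c1, c11, c12, c13, c14, c15, c2, c3, c4, c6, c7, c8, c9}.
c4 is among them, so fast-forward is possible.

Yes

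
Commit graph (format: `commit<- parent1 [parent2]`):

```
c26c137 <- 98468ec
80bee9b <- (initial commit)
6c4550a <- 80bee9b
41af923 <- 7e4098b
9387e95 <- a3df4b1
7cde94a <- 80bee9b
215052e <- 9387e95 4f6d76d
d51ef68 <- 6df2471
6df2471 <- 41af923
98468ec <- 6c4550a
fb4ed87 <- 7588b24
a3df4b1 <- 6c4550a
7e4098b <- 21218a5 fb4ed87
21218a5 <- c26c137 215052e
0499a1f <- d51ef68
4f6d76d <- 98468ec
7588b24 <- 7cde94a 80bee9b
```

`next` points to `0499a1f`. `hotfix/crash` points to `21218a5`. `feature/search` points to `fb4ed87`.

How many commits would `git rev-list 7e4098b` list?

13

Walking parent pointers from 7e4098b: reachable set = {21218a5, 215052e, 4f6d76d, 6c4550a, 7588b24, 7cde94a, 7e4098b, 80bee9b, 9387e95, 98468ec, a3df4b1, c26c137, fb4ed87}.
That is 13 commits.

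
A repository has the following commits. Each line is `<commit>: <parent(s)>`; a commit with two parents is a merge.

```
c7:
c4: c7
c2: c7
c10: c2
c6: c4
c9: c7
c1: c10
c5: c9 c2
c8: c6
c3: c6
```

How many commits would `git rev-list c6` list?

3

Walking parent pointers from c6: reachable set = {c4, c6, c7}.
That is 3 commits.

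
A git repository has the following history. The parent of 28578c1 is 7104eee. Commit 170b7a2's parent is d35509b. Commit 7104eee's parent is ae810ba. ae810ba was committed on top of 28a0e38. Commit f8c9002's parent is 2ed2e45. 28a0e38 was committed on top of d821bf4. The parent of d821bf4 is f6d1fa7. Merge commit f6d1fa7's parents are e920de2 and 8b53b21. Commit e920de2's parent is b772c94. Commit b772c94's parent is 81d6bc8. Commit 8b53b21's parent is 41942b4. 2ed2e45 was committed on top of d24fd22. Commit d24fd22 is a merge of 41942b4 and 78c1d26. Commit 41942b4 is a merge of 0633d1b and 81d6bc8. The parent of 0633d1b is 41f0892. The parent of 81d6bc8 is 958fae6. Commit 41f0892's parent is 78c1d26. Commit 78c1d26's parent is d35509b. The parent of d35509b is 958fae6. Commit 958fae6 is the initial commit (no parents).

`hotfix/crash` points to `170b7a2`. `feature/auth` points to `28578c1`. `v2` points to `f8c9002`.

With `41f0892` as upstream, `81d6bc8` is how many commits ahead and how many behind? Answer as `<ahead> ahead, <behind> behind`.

Reachable from 81d6bc8: {81d6bc8, 958fae6}.
Reachable from 41f0892: {41f0892, 78c1d26, 958fae6, d35509b}.
Only in 81d6bc8's history (ahead): {81d6bc8} — 1.
Only in 41f0892's history (behind): {41f0892, 78c1d26, d35509b} — 3.

1 ahead, 3 behind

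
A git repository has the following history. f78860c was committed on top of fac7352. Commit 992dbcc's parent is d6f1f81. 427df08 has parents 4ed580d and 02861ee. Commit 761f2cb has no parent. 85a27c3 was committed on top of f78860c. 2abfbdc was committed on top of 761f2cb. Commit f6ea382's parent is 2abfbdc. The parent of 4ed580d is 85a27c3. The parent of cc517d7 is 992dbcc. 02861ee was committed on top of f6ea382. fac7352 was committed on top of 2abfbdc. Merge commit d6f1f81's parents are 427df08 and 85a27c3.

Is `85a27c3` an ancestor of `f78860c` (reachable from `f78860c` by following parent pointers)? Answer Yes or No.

No

Ancestors of f78860c: {2abfbdc, 761f2cb, f78860c, fac7352}.
85a27c3 is not in that set, so it is not an ancestor of f78860c.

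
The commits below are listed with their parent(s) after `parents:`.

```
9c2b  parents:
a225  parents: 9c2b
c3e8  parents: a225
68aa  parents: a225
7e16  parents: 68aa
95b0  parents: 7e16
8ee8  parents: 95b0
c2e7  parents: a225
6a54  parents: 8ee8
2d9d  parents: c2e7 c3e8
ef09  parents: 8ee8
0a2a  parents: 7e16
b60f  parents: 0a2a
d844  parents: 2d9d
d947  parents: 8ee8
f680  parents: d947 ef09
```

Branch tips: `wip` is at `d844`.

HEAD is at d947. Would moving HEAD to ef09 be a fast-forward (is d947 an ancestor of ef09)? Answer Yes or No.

A fast-forward from d947 to ef09 is possible iff d947 is an ancestor of ef09.
Ancestors of ef09: {68aa, 7e16, 8ee8, 95b0, 9c2b, a225, ef09}.
d947 is not among them, so fast-forward is not possible.

No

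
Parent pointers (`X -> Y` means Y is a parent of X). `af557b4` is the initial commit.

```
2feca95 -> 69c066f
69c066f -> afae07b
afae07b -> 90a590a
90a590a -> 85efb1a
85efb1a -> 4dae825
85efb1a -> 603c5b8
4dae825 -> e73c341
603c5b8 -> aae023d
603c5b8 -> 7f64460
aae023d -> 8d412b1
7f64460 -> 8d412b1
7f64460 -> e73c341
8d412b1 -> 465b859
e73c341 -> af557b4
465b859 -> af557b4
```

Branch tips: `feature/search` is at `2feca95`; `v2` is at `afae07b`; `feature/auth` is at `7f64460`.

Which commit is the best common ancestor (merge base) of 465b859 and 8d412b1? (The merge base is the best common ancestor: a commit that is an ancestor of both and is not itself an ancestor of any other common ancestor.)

Ancestors of 465b859: {465b859, af557b4}.
Ancestors of 8d412b1: {465b859, 8d412b1, af557b4}.
Common ancestors: {465b859, af557b4}.
Among these, 465b859 is not an ancestor of any other common ancestor — it is the merge base.

465b859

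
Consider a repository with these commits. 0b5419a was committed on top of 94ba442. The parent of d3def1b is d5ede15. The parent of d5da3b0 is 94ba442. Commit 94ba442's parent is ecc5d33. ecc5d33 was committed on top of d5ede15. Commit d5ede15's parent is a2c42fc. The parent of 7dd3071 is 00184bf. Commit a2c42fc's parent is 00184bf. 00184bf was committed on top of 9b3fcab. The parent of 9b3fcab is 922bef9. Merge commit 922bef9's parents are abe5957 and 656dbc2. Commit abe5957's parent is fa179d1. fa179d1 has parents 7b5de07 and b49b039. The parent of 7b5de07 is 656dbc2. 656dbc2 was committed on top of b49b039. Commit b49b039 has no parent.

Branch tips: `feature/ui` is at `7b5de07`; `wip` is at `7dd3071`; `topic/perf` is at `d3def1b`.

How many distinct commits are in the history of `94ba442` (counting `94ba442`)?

12

Walking parent pointers from 94ba442: reachable set = {00184bf, 656dbc2, 7b5de07, 922bef9, 94ba442, 9b3fcab, a2c42fc, abe5957, b49b039, d5ede15, ecc5d33, fa179d1}.
That is 12 commits.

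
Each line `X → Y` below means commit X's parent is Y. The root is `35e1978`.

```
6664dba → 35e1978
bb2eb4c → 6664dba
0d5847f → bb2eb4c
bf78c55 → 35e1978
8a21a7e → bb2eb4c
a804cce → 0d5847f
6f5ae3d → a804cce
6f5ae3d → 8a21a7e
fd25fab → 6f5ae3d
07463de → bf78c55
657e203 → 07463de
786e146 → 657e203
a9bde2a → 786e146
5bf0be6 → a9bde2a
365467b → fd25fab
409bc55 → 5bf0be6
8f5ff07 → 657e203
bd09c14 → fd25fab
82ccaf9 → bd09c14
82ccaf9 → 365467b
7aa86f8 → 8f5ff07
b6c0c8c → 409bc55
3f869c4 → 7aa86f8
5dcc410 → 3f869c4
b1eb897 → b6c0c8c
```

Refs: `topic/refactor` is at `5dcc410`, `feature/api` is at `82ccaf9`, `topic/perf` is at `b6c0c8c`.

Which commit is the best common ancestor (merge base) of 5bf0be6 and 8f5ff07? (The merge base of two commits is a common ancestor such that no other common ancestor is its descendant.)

657e203

Ancestors of 5bf0be6: {07463de, 35e1978, 5bf0be6, 657e203, 786e146, a9bde2a, bf78c55}.
Ancestors of 8f5ff07: {07463de, 35e1978, 657e203, 8f5ff07, bf78c55}.
Common ancestors: {07463de, 35e1978, 657e203, bf78c55}.
Among these, 657e203 is not an ancestor of any other common ancestor — it is the merge base.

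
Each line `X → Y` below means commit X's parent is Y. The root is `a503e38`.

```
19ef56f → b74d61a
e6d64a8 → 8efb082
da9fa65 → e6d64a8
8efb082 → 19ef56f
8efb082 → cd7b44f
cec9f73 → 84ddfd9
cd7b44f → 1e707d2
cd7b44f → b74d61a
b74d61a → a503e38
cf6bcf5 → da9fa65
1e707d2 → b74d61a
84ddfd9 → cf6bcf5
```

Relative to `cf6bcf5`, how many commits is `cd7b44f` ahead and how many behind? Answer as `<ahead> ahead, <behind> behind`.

0 ahead, 5 behind

Reachable from cd7b44f: {1e707d2, a503e38, b74d61a, cd7b44f}.
Reachable from cf6bcf5: {19ef56f, 1e707d2, 8efb082, a503e38, b74d61a, cd7b44f, cf6bcf5, da9fa65, e6d64a8}.
Only in cd7b44f's history (ahead): {} — 0.
Only in cf6bcf5's history (behind): {19ef56f, 8efb082, cf6bcf5, da9fa65, e6d64a8} — 5.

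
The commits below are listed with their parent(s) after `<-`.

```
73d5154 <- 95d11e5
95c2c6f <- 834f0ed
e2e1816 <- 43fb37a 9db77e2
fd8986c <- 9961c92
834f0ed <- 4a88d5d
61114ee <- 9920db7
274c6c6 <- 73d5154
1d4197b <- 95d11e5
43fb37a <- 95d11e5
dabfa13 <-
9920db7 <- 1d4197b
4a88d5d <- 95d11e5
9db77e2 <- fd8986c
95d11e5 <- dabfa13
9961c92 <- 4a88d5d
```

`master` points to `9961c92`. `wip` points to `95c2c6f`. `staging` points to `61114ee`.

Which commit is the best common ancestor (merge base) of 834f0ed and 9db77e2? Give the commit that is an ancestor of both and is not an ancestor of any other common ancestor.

Ancestors of 834f0ed: {4a88d5d, 834f0ed, 95d11e5, dabfa13}.
Ancestors of 9db77e2: {4a88d5d, 95d11e5, 9961c92, 9db77e2, dabfa13, fd8986c}.
Common ancestors: {4a88d5d, 95d11e5, dabfa13}.
Among these, 4a88d5d is not an ancestor of any other common ancestor — it is the merge base.

4a88d5d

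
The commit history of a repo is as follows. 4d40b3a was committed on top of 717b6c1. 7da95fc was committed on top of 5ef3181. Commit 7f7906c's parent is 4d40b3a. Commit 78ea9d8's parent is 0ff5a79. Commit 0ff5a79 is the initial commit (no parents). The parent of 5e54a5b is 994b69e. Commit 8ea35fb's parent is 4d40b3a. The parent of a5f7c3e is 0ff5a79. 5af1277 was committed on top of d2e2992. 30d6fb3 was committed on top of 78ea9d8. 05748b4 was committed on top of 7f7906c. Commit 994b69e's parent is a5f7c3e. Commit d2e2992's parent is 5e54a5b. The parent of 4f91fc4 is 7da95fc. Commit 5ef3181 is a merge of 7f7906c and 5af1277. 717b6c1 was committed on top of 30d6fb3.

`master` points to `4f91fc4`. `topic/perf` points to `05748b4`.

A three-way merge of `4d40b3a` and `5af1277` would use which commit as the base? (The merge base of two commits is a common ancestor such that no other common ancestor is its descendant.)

Ancestors of 4d40b3a: {0ff5a79, 30d6fb3, 4d40b3a, 717b6c1, 78ea9d8}.
Ancestors of 5af1277: {0ff5a79, 5af1277, 5e54a5b, 994b69e, a5f7c3e, d2e2992}.
Common ancestors: {0ff5a79}.
The only common ancestor is 0ff5a79, so it is the merge base.

0ff5a79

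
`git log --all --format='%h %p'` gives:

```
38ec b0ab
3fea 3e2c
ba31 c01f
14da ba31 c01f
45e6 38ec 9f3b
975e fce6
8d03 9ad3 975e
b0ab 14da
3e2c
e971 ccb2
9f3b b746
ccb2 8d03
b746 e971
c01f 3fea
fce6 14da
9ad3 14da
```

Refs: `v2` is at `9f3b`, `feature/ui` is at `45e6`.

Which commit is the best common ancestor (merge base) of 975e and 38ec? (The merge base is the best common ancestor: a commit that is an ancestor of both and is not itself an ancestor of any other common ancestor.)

Ancestors of 975e: {14da, 3e2c, 3fea, 975e, ba31, c01f, fce6}.
Ancestors of 38ec: {14da, 38ec, 3e2c, 3fea, b0ab, ba31, c01f}.
Common ancestors: {14da, 3e2c, 3fea, ba31, c01f}.
Among these, 14da is not an ancestor of any other common ancestor — it is the merge base.

14da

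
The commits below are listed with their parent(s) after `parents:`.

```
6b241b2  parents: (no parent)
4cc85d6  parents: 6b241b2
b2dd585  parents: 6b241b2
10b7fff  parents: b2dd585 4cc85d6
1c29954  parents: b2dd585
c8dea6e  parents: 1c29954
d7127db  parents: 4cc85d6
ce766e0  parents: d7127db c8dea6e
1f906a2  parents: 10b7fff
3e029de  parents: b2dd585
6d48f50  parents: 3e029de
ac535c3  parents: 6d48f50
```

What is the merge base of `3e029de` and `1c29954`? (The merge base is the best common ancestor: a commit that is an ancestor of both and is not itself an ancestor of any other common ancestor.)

Ancestors of 3e029de: {3e029de, 6b241b2, b2dd585}.
Ancestors of 1c29954: {1c29954, 6b241b2, b2dd585}.
Common ancestors: {6b241b2, b2dd585}.
Among these, b2dd585 is not an ancestor of any other common ancestor — it is the merge base.

b2dd585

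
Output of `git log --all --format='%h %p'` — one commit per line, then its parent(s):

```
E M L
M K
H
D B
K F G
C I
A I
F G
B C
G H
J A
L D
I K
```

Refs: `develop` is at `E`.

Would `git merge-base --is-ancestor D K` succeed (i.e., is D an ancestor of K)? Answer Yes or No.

Ancestors of K: {F, G, H, K}.
D is not in that set, so it is not an ancestor of K.

No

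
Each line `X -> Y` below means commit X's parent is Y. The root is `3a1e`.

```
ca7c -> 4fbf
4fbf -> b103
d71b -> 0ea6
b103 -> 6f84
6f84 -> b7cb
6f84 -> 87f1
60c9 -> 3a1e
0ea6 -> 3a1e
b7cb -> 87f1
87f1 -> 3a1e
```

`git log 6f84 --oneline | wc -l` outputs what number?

4

Walking parent pointers from 6f84: reachable set = {3a1e, 6f84, 87f1, b7cb}.
That is 4 commits.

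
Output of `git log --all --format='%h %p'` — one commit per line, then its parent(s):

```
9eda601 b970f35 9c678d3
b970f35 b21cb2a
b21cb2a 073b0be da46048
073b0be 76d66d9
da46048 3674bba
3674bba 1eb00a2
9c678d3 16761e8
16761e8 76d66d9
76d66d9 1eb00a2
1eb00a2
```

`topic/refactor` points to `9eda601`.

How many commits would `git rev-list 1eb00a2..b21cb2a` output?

Reachable from b21cb2a: {073b0be, 1eb00a2, 3674bba, 76d66d9, b21cb2a, da46048}.
Reachable from 1eb00a2: {1eb00a2}.
In b21cb2a's history but not 1eb00a2's: {073b0be, 3674bba, 76d66d9, b21cb2a, da46048} — 5 commits.

5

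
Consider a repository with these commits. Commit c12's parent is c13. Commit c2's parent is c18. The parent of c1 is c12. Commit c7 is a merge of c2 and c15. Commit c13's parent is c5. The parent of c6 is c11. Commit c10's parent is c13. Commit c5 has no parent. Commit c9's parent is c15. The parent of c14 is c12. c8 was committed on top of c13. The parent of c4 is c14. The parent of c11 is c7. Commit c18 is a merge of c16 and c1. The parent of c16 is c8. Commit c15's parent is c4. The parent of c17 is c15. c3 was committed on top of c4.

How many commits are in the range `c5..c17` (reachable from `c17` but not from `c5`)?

6

Reachable from c17: {c12, c13, c14, c15, c17, c4, c5}.
Reachable from c5: {c5}.
In c17's history but not c5's: {c12, c13, c14, c15, c17, c4} — 6 commits.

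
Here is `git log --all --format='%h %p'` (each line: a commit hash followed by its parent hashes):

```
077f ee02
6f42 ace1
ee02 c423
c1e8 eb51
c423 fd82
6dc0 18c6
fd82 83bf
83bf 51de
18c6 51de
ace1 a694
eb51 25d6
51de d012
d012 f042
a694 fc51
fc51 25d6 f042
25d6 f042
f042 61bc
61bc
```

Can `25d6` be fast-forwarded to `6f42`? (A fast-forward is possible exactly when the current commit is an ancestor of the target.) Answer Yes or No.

A fast-forward from 25d6 to 6f42 is possible iff 25d6 is an ancestor of 6f42.
Ancestors of 6f42: {25d6, 61bc, 6f42, a694, ace1, f042, fc51}.
25d6 is among them, so fast-forward is possible.

Yes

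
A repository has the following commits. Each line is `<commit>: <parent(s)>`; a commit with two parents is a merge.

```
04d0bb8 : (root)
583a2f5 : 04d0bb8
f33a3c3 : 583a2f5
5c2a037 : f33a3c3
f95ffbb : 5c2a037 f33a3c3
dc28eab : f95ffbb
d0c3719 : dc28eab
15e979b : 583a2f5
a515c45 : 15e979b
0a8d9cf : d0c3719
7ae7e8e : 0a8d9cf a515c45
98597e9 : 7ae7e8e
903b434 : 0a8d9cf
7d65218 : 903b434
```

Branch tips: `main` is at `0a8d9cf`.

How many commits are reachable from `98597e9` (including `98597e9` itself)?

Walking parent pointers from 98597e9: reachable set = {04d0bb8, 0a8d9cf, 15e979b, 583a2f5, 5c2a037, 7ae7e8e, 98597e9, a515c45, d0c3719, dc28eab, f33a3c3, f95ffbb}.
That is 12 commits.

12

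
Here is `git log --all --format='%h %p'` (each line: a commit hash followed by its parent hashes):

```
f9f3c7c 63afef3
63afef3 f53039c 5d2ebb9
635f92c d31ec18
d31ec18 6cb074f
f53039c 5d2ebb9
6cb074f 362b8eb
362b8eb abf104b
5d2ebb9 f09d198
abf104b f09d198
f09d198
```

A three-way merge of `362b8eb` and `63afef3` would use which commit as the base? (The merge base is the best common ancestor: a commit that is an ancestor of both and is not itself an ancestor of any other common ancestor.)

f09d198

Ancestors of 362b8eb: {362b8eb, abf104b, f09d198}.
Ancestors of 63afef3: {5d2ebb9, 63afef3, f09d198, f53039c}.
Common ancestors: {f09d198}.
The only common ancestor is f09d198, so it is the merge base.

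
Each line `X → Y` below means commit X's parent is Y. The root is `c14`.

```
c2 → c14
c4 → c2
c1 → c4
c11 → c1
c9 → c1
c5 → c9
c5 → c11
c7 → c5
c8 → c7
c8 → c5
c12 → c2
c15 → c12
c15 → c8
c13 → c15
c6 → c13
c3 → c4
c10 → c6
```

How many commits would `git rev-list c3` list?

Walking parent pointers from c3: reachable set = {c14, c2, c3, c4}.
That is 4 commits.

4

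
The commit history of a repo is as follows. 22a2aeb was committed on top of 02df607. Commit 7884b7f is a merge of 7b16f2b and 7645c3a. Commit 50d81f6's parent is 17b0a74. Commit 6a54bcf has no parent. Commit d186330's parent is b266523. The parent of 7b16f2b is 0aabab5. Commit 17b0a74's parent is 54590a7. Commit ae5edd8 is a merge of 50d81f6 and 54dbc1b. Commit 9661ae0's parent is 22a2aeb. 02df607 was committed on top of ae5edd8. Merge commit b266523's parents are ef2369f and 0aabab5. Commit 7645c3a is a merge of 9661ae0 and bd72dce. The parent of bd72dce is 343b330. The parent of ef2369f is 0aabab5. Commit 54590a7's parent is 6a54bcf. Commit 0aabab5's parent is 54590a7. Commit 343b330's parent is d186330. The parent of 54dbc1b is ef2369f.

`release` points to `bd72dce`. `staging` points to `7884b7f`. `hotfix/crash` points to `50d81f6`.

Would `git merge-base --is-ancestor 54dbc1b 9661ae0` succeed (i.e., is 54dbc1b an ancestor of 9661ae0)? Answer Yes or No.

Ancestors of 9661ae0 (commits reachable by following parents): {02df607, 0aabab5, 17b0a74, 22a2aeb, 50d81f6, 54590a7, 54dbc1b, 6a54bcf, 9661ae0, ae5edd8, ef2369f}.
54dbc1b is in that set, so it is an ancestor of 9661ae0.

Yes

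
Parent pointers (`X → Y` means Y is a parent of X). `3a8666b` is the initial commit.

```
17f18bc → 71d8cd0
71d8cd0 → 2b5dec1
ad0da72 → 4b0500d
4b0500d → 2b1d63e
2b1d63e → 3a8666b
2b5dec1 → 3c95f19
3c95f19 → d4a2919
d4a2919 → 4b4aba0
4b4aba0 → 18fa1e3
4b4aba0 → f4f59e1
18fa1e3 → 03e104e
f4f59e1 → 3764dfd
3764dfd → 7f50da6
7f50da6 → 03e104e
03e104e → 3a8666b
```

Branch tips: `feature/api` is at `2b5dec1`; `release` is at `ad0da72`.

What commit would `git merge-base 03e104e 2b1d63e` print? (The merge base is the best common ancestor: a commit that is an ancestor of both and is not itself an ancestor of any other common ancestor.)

Ancestors of 03e104e: {03e104e, 3a8666b}.
Ancestors of 2b1d63e: {2b1d63e, 3a8666b}.
Common ancestors: {3a8666b}.
The only common ancestor is 3a8666b, so it is the merge base.

3a8666b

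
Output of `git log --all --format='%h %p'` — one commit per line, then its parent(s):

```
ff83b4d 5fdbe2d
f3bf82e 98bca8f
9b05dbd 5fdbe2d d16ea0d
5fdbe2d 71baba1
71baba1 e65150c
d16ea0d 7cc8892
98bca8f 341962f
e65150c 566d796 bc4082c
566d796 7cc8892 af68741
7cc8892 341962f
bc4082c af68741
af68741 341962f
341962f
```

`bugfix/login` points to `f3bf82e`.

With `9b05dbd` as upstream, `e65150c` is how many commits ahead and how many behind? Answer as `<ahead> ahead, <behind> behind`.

Reachable from e65150c: {341962f, 566d796, 7cc8892, af68741, bc4082c, e65150c}.
Reachable from 9b05dbd: {341962f, 566d796, 5fdbe2d, 71baba1, 7cc8892, 9b05dbd, af68741, bc4082c, d16ea0d, e65150c}.
Only in e65150c's history (ahead): {} — 0.
Only in 9b05dbd's history (behind): {5fdbe2d, 71baba1, 9b05dbd, d16ea0d} — 4.

0 ahead, 4 behind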